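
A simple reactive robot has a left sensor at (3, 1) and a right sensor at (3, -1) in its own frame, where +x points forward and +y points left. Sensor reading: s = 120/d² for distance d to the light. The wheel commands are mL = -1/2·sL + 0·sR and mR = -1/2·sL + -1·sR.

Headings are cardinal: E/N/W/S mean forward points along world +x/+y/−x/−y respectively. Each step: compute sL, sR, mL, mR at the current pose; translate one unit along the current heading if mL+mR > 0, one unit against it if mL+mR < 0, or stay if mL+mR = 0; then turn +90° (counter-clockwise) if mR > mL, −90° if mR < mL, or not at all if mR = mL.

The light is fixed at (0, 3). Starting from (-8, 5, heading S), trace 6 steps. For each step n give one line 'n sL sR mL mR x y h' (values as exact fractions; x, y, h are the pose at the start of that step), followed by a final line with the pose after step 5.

n=0: pose=(-8,5,S); sL=12/5, sR=60/41; mL=-6/5, mR=-546/205; mL+mR=-792/205 → advance -1; mR−mL=-60/41 → turn -1·90°
n=1: pose=(-8,6,W); sL=24/25, sR=120/137; mL=-12/25, mR=-4644/3425; mL+mR=-6288/3425 → advance -1; mR−mL=-120/137 → turn -1·90°
n=2: pose=(-7,6,N); sL=6/5, sR=5/3; mL=-3/5, mR=-34/15; mL+mR=-43/15 → advance -1; mR−mL=-5/3 → turn -1·90°
n=3: pose=(-7,5,E); sL=24/5, sR=120/17; mL=-12/5, mR=-804/85; mL+mR=-1008/85 → advance -1; mR−mL=-120/17 → turn -1·90°
n=4: pose=(-8,5,S); sL=12/5, sR=60/41; mL=-6/5, mR=-546/205; mL+mR=-792/205 → advance -1; mR−mL=-60/41 → turn -1·90°
n=5: pose=(-8,6,W); sL=24/25, sR=120/137; mL=-12/25, mR=-4644/3425; mL+mR=-6288/3425 → advance -1; mR−mL=-120/137 → turn -1·90°

0 12/5 60/41 -6/5 -546/205 -8 5 S
1 24/25 120/137 -12/25 -4644/3425 -8 6 W
2 6/5 5/3 -3/5 -34/15 -7 6 N
3 24/5 120/17 -12/5 -804/85 -7 5 E
4 12/5 60/41 -6/5 -546/205 -8 5 S
5 24/25 120/137 -12/25 -4644/3425 -8 6 W
final -7 6 N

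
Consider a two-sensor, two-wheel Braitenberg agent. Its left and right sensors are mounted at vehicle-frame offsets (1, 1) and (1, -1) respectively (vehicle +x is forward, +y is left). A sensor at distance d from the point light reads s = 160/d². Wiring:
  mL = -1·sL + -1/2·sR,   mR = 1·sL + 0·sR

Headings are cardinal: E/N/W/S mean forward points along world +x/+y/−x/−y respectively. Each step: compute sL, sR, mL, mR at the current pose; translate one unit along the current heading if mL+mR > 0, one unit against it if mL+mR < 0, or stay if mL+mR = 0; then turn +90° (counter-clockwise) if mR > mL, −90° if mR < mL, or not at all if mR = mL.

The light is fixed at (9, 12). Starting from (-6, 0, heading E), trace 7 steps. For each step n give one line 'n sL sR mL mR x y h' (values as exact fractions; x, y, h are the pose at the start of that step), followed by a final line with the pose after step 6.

0 160/317 32/73 -16752/23141 160/317 -6 0 E
1 16/41 80/173 -4408/7093 16/41 -7 0 N
2 32/97 160/433 -21616/42001 32/97 -7 -1 W
3 20/49 40/113 -3240/5537 20/49 -6 -1 S
4 160/317 32/73 -16752/23141 160/317 -6 0 E
5 16/41 80/173 -4408/7093 16/41 -7 0 N
6 32/97 160/433 -21616/42001 32/97 -7 -1 W
final -6 -1 S

n=0: pose=(-6,0,E); sL=160/317, sR=32/73; mL=-16752/23141, mR=160/317; mL+mR=-16/73 → advance -1; mR−mL=28432/23141 → turn +1·90°
n=1: pose=(-7,0,N); sL=16/41, sR=80/173; mL=-4408/7093, mR=16/41; mL+mR=-40/173 → advance -1; mR−mL=7176/7093 → turn +1·90°
n=2: pose=(-7,-1,W); sL=32/97, sR=160/433; mL=-21616/42001, mR=32/97; mL+mR=-80/433 → advance -1; mR−mL=35472/42001 → turn +1·90°
n=3: pose=(-6,-1,S); sL=20/49, sR=40/113; mL=-3240/5537, mR=20/49; mL+mR=-20/113 → advance -1; mR−mL=5500/5537 → turn +1·90°
n=4: pose=(-6,0,E); sL=160/317, sR=32/73; mL=-16752/23141, mR=160/317; mL+mR=-16/73 → advance -1; mR−mL=28432/23141 → turn +1·90°
n=5: pose=(-7,0,N); sL=16/41, sR=80/173; mL=-4408/7093, mR=16/41; mL+mR=-40/173 → advance -1; mR−mL=7176/7093 → turn +1·90°
n=6: pose=(-7,-1,W); sL=32/97, sR=160/433; mL=-21616/42001, mR=32/97; mL+mR=-80/433 → advance -1; mR−mL=35472/42001 → turn +1·90°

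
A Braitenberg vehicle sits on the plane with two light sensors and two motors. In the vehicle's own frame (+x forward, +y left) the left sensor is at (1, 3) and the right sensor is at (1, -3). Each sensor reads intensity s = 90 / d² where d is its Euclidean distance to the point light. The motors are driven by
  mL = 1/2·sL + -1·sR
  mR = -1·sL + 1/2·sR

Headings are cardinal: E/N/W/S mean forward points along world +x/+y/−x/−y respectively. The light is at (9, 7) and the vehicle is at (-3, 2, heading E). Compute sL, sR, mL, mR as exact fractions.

18/25 18/37 -117/925 -441/925

left sensor world pos  = (-2, 5); dL² = 125
right sensor world pos = (-2, -1); dR² = 185
sL = 90/125 = 18/25
sR = 90/185 = 18/37
mL = 1/2·sL + -1·sR = -117/925
mR = -1·sL + 1/2·sR = -441/925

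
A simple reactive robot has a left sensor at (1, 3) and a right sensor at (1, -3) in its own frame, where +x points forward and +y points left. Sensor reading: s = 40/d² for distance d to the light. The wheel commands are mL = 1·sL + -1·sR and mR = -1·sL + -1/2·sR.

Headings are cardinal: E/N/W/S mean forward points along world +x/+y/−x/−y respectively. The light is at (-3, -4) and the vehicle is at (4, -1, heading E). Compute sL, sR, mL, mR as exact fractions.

left sensor world pos  = (5, 2); dL² = 100
right sensor world pos = (5, -4); dR² = 64
sL = 40/100 = 2/5
sR = 40/64 = 5/8
mL = 1·sL + -1·sR = -9/40
mR = -1·sL + -1/2·sR = -57/80

2/5 5/8 -9/40 -57/80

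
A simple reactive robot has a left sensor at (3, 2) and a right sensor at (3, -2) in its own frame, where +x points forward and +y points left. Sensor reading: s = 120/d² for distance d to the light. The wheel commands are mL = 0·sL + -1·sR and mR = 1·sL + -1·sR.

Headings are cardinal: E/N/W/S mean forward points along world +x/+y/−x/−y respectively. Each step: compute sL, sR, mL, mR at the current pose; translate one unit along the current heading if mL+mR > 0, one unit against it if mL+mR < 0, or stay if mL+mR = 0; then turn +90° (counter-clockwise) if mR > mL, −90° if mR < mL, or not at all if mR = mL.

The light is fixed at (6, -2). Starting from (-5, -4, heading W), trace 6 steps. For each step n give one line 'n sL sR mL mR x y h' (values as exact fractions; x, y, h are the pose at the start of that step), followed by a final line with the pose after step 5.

0 30/53 30/49 -30/49 -120/2597 -5 -4 W
1 120/89 120/169 -120/169 9600/15041 -4 -4 S
2 12/5 60/29 -60/29 48/145 -4 -3 E
3 120/173 24/17 -24/17 -2112/2941 -5 -3 N
4 30/53 30/49 -30/49 -120/2597 -5 -4 W
5 120/89 120/169 -120/169 9600/15041 -4 -4 S
final -4 -3 E

n=0: pose=(-5,-4,W); sL=30/53, sR=30/49; mL=-30/49, mR=-120/2597; mL+mR=-1710/2597 → advance -1; mR−mL=30/53 → turn +1·90°
n=1: pose=(-4,-4,S); sL=120/89, sR=120/169; mL=-120/169, mR=9600/15041; mL+mR=-1080/15041 → advance -1; mR−mL=120/89 → turn +1·90°
n=2: pose=(-4,-3,E); sL=12/5, sR=60/29; mL=-60/29, mR=48/145; mL+mR=-252/145 → advance -1; mR−mL=12/5 → turn +1·90°
n=3: pose=(-5,-3,N); sL=120/173, sR=24/17; mL=-24/17, mR=-2112/2941; mL+mR=-6264/2941 → advance -1; mR−mL=120/173 → turn +1·90°
n=4: pose=(-5,-4,W); sL=30/53, sR=30/49; mL=-30/49, mR=-120/2597; mL+mR=-1710/2597 → advance -1; mR−mL=30/53 → turn +1·90°
n=5: pose=(-4,-4,S); sL=120/89, sR=120/169; mL=-120/169, mR=9600/15041; mL+mR=-1080/15041 → advance -1; mR−mL=120/89 → turn +1·90°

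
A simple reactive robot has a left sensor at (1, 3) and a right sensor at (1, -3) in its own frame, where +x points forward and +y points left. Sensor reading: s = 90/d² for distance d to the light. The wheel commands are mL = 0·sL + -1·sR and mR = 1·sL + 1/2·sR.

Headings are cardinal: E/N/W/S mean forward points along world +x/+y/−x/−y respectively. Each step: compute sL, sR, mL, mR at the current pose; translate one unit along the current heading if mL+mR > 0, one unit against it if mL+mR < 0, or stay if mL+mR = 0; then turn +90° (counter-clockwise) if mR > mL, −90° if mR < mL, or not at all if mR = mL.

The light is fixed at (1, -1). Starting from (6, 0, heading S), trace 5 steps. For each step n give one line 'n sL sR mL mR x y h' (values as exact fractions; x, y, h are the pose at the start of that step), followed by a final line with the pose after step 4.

0 45/32 45/2 -45/2 405/32 6 0 S
1 90/61 90/37 -90/37 6075/2257 6 1 E
2 5 1 -1 11/2 7 1 N
3 18/5 90/61 -90/61 1323/305 7 2 W
4 45/34 45/4 -45/4 945/136 6 2 S
final 6 3 E

n=0: pose=(6,0,S); sL=45/32, sR=45/2; mL=-45/2, mR=405/32; mL+mR=-315/32 → advance -1; mR−mL=1125/32 → turn +1·90°
n=1: pose=(6,1,E); sL=90/61, sR=90/37; mL=-90/37, mR=6075/2257; mL+mR=585/2257 → advance +1; mR−mL=11565/2257 → turn +1·90°
n=2: pose=(7,1,N); sL=5, sR=1; mL=-1, mR=11/2; mL+mR=9/2 → advance +1; mR−mL=13/2 → turn +1·90°
n=3: pose=(7,2,W); sL=18/5, sR=90/61; mL=-90/61, mR=1323/305; mL+mR=873/305 → advance +1; mR−mL=1773/305 → turn +1·90°
n=4: pose=(6,2,S); sL=45/34, sR=45/4; mL=-45/4, mR=945/136; mL+mR=-585/136 → advance -1; mR−mL=2475/136 → turn +1·90°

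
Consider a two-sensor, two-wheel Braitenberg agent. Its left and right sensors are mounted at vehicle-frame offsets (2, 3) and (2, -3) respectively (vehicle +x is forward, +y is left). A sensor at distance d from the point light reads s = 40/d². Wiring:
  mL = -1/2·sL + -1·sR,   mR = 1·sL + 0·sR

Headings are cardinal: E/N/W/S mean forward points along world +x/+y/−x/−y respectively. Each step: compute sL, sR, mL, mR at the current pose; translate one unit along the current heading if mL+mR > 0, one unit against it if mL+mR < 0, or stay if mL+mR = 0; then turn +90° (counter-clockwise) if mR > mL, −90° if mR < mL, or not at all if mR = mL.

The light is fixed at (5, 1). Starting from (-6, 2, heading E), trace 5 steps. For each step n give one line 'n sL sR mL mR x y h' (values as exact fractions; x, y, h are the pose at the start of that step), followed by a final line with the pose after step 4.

0 40/97 8/17 -1116/1649 40/97 -6 2 E
1 20/117 4/9 -62/117 20/117 -7 2 N
2 8/41 8/41 -12/41 8/41 -7 1 W
3 10/17 1/5 -42/85 10/17 -6 1 S
4 8/17 40/97 -1068/1649 8/17 -6 0 E
final -7 0 N

n=0: pose=(-6,2,E); sL=40/97, sR=8/17; mL=-1116/1649, mR=40/97; mL+mR=-436/1649 → advance -1; mR−mL=1796/1649 → turn +1·90°
n=1: pose=(-7,2,N); sL=20/117, sR=4/9; mL=-62/117, mR=20/117; mL+mR=-14/39 → advance -1; mR−mL=82/117 → turn +1·90°
n=2: pose=(-7,1,W); sL=8/41, sR=8/41; mL=-12/41, mR=8/41; mL+mR=-4/41 → advance -1; mR−mL=20/41 → turn +1·90°
n=3: pose=(-6,1,S); sL=10/17, sR=1/5; mL=-42/85, mR=10/17; mL+mR=8/85 → advance +1; mR−mL=92/85 → turn +1·90°
n=4: pose=(-6,0,E); sL=8/17, sR=40/97; mL=-1068/1649, mR=8/17; mL+mR=-292/1649 → advance -1; mR−mL=1844/1649 → turn +1·90°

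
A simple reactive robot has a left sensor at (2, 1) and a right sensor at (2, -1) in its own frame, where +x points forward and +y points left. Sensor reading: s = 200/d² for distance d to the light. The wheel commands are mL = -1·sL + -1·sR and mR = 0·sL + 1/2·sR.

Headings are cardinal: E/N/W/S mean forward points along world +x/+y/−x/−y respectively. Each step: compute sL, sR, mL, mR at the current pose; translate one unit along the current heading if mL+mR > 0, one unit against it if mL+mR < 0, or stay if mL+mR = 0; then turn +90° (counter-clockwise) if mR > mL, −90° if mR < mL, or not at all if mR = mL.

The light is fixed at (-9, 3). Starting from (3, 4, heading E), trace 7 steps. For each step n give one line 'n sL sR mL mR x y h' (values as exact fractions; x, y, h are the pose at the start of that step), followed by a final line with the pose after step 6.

0 1 50/49 -99/49 25/49 3 4 E
1 200/109 200/153 -52400/16677 100/153 2 4 N
2 100/41 100/41 -200/41 50/41 2 3 W
3 200/173 8/5 -2384/865 4/5 3 3 S
4 1 50/49 -99/49 25/49 3 4 E
5 200/109 200/153 -52400/16677 100/153 2 4 N
6 100/41 100/41 -200/41 50/41 2 3 W
final 3 3 S

n=0: pose=(3,4,E); sL=1, sR=50/49; mL=-99/49, mR=25/49; mL+mR=-74/49 → advance -1; mR−mL=124/49 → turn +1·90°
n=1: pose=(2,4,N); sL=200/109, sR=200/153; mL=-52400/16677, mR=100/153; mL+mR=-41500/16677 → advance -1; mR−mL=21100/5559 → turn +1·90°
n=2: pose=(2,3,W); sL=100/41, sR=100/41; mL=-200/41, mR=50/41; mL+mR=-150/41 → advance -1; mR−mL=250/41 → turn +1·90°
n=3: pose=(3,3,S); sL=200/173, sR=8/5; mL=-2384/865, mR=4/5; mL+mR=-1692/865 → advance -1; mR−mL=3076/865 → turn +1·90°
n=4: pose=(3,4,E); sL=1, sR=50/49; mL=-99/49, mR=25/49; mL+mR=-74/49 → advance -1; mR−mL=124/49 → turn +1·90°
n=5: pose=(2,4,N); sL=200/109, sR=200/153; mL=-52400/16677, mR=100/153; mL+mR=-41500/16677 → advance -1; mR−mL=21100/5559 → turn +1·90°
n=6: pose=(2,3,W); sL=100/41, sR=100/41; mL=-200/41, mR=50/41; mL+mR=-150/41 → advance -1; mR−mL=250/41 → turn +1·90°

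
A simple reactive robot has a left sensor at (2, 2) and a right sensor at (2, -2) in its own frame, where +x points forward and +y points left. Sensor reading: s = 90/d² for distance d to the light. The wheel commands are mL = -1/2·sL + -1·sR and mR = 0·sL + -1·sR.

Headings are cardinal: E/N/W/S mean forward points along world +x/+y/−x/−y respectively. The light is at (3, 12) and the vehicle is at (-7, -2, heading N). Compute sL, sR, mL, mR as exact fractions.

5/16 45/104 -245/416 -45/104

left sensor world pos  = (-9, 0); dL² = 288
right sensor world pos = (-5, 0); dR² = 208
sL = 90/288 = 5/16
sR = 90/208 = 45/104
mL = -1/2·sL + -1·sR = -245/416
mR = 0·sL + -1·sR = -45/104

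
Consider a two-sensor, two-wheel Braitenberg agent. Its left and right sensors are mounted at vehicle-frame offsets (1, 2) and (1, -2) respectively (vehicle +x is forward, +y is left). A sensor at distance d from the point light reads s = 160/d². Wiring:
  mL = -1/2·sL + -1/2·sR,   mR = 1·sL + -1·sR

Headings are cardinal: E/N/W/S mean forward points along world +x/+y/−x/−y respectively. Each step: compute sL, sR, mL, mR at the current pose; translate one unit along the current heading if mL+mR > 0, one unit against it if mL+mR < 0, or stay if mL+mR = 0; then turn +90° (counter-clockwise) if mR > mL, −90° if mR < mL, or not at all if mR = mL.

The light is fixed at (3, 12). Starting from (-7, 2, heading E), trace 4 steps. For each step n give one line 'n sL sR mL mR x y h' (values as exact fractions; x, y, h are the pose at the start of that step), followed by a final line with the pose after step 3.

n=0: pose=(-7,2,E); sL=32/29, sR=32/45; mL=-1184/1305, mR=512/1305; mL+mR=-224/435 → advance -1; mR−mL=1696/1305 → turn +1·90°
n=1: pose=(-8,2,N); sL=16/25, sR=80/81; mL=-1648/2025, mR=-704/2025; mL+mR=-784/675 → advance -1; mR−mL=944/2025 → turn +1·90°
n=2: pose=(-8,1,W); sL=160/313, sR=32/45; mL=-8608/14085, mR=-2816/14085; mL+mR=-3808/4695 → advance -1; mR−mL=5792/14085 → turn +1·90°
n=3: pose=(-7,1,S); sL=10/13, sR=5/9; mL=-155/234, mR=25/117; mL+mR=-35/78 → advance -1; mR−mL=205/234 → turn +1·90°

0 32/29 32/45 -1184/1305 512/1305 -7 2 E
1 16/25 80/81 -1648/2025 -704/2025 -8 2 N
2 160/313 32/45 -8608/14085 -2816/14085 -8 1 W
3 10/13 5/9 -155/234 25/117 -7 1 S
final -7 2 E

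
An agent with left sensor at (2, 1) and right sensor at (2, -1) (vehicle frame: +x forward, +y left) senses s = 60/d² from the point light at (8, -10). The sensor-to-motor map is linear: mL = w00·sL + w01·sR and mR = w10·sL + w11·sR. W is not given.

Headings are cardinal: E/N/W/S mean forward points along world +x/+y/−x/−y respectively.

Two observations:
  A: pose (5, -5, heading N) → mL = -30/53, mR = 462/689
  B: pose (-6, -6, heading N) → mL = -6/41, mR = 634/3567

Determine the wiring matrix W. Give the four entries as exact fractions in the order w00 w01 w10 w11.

0 -1/2 -1/2 1

obs A: pose=(5,-5,N) → sL=12/13, sR=60/53, mL=-30/53, mR=462/689
obs B: pose=(-6,-6,N) → sL=20/87, sR=12/41, mL=-6/41, mR=634/3567
sensor matrix S = [[12/13, 60/53], [20/87, 12/41]]; det S = 8128/819221
solve [mL_A; mL_B] = S·[w00; w01] and [mR_A; mR_B] = S·[w10; w11]:
  w00 = 0, w01 = -1/2, w10 = -1/2, w11 = 1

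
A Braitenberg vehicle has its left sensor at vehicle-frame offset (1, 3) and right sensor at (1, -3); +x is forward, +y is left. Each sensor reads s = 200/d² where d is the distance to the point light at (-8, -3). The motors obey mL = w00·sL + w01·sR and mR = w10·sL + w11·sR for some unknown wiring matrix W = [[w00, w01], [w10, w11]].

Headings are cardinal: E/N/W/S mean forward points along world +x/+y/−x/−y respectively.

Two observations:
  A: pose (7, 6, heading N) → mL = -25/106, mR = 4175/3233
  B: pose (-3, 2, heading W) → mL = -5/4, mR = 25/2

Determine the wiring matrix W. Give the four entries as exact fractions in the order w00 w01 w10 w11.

0 -1/2 1 1

obs A: pose=(7,6,N) → sL=50/61, sR=25/53, mL=-25/106, mR=4175/3233
obs B: pose=(-3,2,W) → sL=10, sR=5/2, mL=-5/4, mR=25/2
sensor matrix S = [[50/61, 25/53], [10, 5/2]]; det S = -8625/3233
solve [mL_A; mL_B] = S·[w00; w01] and [mR_A; mR_B] = S·[w10; w11]:
  w00 = 0, w01 = -1/2, w10 = 1, w11 = 1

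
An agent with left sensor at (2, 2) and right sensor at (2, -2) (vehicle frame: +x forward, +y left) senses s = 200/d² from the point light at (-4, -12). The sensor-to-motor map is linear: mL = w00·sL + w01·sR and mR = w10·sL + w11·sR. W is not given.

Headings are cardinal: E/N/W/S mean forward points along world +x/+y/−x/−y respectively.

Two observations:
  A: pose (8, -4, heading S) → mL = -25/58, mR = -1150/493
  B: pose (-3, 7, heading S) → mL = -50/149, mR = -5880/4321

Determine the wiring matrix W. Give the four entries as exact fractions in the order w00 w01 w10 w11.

obs A: pose=(8,-4,S) → sL=25/29, sR=25/17, mL=-25/58, mR=-1150/493
obs B: pose=(-3,7,S) → sL=100/149, sR=20/29, mL=-50/149, mR=-5880/4321
sensor matrix S = [[25/29, 25/17], [100/149, 20/29]]; det S = -836000/2130253
solve [mL_A; mL_B] = S·[w00; w01] and [mR_A; mR_B] = S·[w10; w11]:
  w00 = -1/2, w01 = 0, w10 = -1, w11 = -1

-1/2 0 -1 -1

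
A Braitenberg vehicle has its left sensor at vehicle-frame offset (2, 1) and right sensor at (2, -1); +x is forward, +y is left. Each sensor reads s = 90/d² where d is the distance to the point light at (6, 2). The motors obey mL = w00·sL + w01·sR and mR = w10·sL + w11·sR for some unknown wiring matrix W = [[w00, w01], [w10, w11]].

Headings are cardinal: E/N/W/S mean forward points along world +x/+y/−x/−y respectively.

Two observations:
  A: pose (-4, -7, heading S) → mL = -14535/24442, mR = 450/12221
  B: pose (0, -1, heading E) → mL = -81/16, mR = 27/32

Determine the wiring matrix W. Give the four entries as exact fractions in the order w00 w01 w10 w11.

obs A: pose=(-4,-7,S) → sL=45/101, sR=45/121, mL=-14535/24442, mR=450/12221
obs B: pose=(0,-1,E) → sL=9/2, sR=45/16, mL=-81/16, mR=27/32
sensor matrix S = [[45/101, 45/121], [9/2, 45/16]]; det S = -82215/195536
solve [mL_A; mL_B] = S·[w00; w01] and [mR_A; mR_B] = S·[w10; w11]:
  w00 = -1/2, w01 = -1, w10 = 1/2, w11 = -1/2

-1/2 -1 1/2 -1/2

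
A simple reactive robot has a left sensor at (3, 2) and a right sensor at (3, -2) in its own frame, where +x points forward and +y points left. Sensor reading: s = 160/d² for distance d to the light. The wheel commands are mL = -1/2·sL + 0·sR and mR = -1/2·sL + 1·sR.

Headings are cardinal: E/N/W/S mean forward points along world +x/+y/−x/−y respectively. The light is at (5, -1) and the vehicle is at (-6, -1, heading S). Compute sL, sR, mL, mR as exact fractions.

16/9 80/89 -8/9 8/801

left sensor world pos  = (-4, -4); dL² = 90
right sensor world pos = (-8, -4); dR² = 178
sL = 160/90 = 16/9
sR = 160/178 = 80/89
mL = -1/2·sL + 0·sR = -8/9
mR = -1/2·sL + 1·sR = 8/801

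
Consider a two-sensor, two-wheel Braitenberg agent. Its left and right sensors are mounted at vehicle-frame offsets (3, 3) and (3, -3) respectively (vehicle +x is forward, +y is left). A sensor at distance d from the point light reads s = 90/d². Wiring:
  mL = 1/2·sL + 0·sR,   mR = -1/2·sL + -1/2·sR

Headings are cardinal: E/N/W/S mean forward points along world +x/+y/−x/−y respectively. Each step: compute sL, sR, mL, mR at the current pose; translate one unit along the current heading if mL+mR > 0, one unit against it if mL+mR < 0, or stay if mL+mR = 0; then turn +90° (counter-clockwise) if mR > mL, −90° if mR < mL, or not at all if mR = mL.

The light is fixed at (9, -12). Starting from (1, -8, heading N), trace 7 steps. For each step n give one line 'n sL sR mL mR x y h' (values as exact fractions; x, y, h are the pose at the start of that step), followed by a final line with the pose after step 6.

0 9/17 45/37 9/34 -549/629 1 -8 N
1 90/61 18/5 45/61 -774/305 1 -9 E
2 5/2 5/8 5/4 -25/16 0 -9 S
3 18/29 90/193 9/29 -3042/5597 0 -8 W
4 9/17 45/37 9/34 -549/629 1 -8 N
5 90/61 18/5 45/61 -774/305 1 -9 E
6 5/2 5/8 5/4 -25/16 0 -9 S
final 0 -8 W

n=0: pose=(1,-8,N); sL=9/17, sR=45/37; mL=9/34, mR=-549/629; mL+mR=-45/74 → advance -1; mR−mL=-1431/1258 → turn -1·90°
n=1: pose=(1,-9,E); sL=90/61, sR=18/5; mL=45/61, mR=-774/305; mL+mR=-9/5 → advance -1; mR−mL=-999/305 → turn -1·90°
n=2: pose=(0,-9,S); sL=5/2, sR=5/8; mL=5/4, mR=-25/16; mL+mR=-5/16 → advance -1; mR−mL=-45/16 → turn -1·90°
n=3: pose=(0,-8,W); sL=18/29, sR=90/193; mL=9/29, mR=-3042/5597; mL+mR=-45/193 → advance -1; mR−mL=-4779/5597 → turn -1·90°
n=4: pose=(1,-8,N); sL=9/17, sR=45/37; mL=9/34, mR=-549/629; mL+mR=-45/74 → advance -1; mR−mL=-1431/1258 → turn -1·90°
n=5: pose=(1,-9,E); sL=90/61, sR=18/5; mL=45/61, mR=-774/305; mL+mR=-9/5 → advance -1; mR−mL=-999/305 → turn -1·90°
n=6: pose=(0,-9,S); sL=5/2, sR=5/8; mL=5/4, mR=-25/16; mL+mR=-5/16 → advance -1; mR−mL=-45/16 → turn -1·90°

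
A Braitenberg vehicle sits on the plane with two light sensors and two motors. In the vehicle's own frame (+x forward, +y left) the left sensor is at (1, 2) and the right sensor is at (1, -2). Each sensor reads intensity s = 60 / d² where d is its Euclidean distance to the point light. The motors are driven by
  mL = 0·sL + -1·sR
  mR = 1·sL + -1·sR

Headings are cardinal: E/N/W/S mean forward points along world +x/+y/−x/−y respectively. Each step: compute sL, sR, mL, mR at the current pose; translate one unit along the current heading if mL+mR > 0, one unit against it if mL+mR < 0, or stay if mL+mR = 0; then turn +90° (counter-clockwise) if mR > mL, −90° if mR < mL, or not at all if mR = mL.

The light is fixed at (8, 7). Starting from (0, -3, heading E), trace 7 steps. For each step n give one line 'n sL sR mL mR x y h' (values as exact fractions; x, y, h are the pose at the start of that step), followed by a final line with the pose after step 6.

n=0: pose=(0,-3,E); sL=60/113, sR=60/193; mL=-60/193, mR=4800/21809; mL+mR=-1980/21809 → advance -1; mR−mL=60/113 → turn +1·90°
n=1: pose=(-1,-3,N); sL=30/101, sR=6/13; mL=-6/13, mR=-216/1313; mL+mR=-822/1313 → advance -1; mR−mL=30/101 → turn +1·90°
n=2: pose=(-1,-4,W); sL=60/269, sR=60/181; mL=-60/181, mR=-5280/48689; mL+mR=-21420/48689 → advance -1; mR−mL=60/269 → turn +1·90°
n=3: pose=(0,-4,S); sL=1/3, sR=15/61; mL=-15/61, mR=16/183; mL+mR=-29/183 → advance -1; mR−mL=1/3 → turn +1·90°
n=4: pose=(0,-3,E); sL=60/113, sR=60/193; mL=-60/193, mR=4800/21809; mL+mR=-1980/21809 → advance -1; mR−mL=60/113 → turn +1·90°
n=5: pose=(-1,-3,N); sL=30/101, sR=6/13; mL=-6/13, mR=-216/1313; mL+mR=-822/1313 → advance -1; mR−mL=30/101 → turn +1·90°
n=6: pose=(-1,-4,W); sL=60/269, sR=60/181; mL=-60/181, mR=-5280/48689; mL+mR=-21420/48689 → advance -1; mR−mL=60/269 → turn +1·90°

0 60/113 60/193 -60/193 4800/21809 0 -3 E
1 30/101 6/13 -6/13 -216/1313 -1 -3 N
2 60/269 60/181 -60/181 -5280/48689 -1 -4 W
3 1/3 15/61 -15/61 16/183 0 -4 S
4 60/113 60/193 -60/193 4800/21809 0 -3 E
5 30/101 6/13 -6/13 -216/1313 -1 -3 N
6 60/269 60/181 -60/181 -5280/48689 -1 -4 W
final 0 -4 S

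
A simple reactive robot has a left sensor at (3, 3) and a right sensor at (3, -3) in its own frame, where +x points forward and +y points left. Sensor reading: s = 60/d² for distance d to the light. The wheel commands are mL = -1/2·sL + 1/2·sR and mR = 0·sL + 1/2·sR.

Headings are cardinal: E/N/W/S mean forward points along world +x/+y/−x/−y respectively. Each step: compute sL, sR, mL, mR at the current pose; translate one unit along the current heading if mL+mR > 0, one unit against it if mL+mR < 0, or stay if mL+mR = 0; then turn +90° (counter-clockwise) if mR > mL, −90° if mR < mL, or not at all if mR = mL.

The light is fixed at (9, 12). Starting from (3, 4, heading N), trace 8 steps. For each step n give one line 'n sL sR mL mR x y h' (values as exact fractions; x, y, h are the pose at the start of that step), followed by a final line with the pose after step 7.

0 30/53 30/17 540/901 15/17 3 4 N
1 60/181 60/97 2520/17557 30/97 3 5 W
2 15/29 3/10 -63/580 3/20 2 5 S
3 60/41 60/137 -2880/5617 30/137 2 4 E
4 30/73 6/5 144/365 3/5 1 4 N
5 60/221 60/137 2520/30277 30/137 1 5 W
6 15/34 15/61 -405/4148 15/122 0 5 S
7 60/61 60/157 -2880/9577 30/157 0 4 E
final -1 4 N

n=0: pose=(3,4,N); sL=30/53, sR=30/17; mL=540/901, mR=15/17; mL+mR=1335/901 → advance +1; mR−mL=15/53 → turn +1·90°
n=1: pose=(3,5,W); sL=60/181, sR=60/97; mL=2520/17557, mR=30/97; mL+mR=7950/17557 → advance +1; mR−mL=30/181 → turn +1·90°
n=2: pose=(2,5,S); sL=15/29, sR=3/10; mL=-63/580, mR=3/20; mL+mR=6/145 → advance +1; mR−mL=15/58 → turn +1·90°
n=3: pose=(2,4,E); sL=60/41, sR=60/137; mL=-2880/5617, mR=30/137; mL+mR=-1650/5617 → advance -1; mR−mL=30/41 → turn +1·90°
n=4: pose=(1,4,N); sL=30/73, sR=6/5; mL=144/365, mR=3/5; mL+mR=363/365 → advance +1; mR−mL=15/73 → turn +1·90°
n=5: pose=(1,5,W); sL=60/221, sR=60/137; mL=2520/30277, mR=30/137; mL+mR=9150/30277 → advance +1; mR−mL=30/221 → turn +1·90°
n=6: pose=(0,5,S); sL=15/34, sR=15/61; mL=-405/4148, mR=15/122; mL+mR=105/4148 → advance +1; mR−mL=15/68 → turn +1·90°
n=7: pose=(0,4,E); sL=60/61, sR=60/157; mL=-2880/9577, mR=30/157; mL+mR=-1050/9577 → advance -1; mR−mL=30/61 → turn +1·90°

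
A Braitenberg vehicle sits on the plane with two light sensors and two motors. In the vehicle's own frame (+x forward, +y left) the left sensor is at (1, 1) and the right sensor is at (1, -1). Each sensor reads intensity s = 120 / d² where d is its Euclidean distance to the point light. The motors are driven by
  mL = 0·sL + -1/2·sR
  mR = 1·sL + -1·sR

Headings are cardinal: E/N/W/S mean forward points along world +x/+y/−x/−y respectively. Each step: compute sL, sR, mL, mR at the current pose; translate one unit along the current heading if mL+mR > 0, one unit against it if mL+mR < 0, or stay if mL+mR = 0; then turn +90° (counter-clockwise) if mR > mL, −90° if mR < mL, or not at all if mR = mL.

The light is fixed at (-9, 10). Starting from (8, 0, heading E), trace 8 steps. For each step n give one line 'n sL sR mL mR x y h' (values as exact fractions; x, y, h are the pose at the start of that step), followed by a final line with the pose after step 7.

0 8/27 24/89 -12/89 64/2403 8 0 E
1 20/51 12/37 -6/37 128/1887 7 0 N
2 40/123 24/65 -12/65 -352/7995 7 -1 W
3 10/39 3/10 -3/20 -17/390 8 -1 S
4 8/27 24/89 -12/89 64/2403 8 0 E
5 20/51 12/37 -6/37 128/1887 7 0 N
6 40/123 24/65 -12/65 -352/7995 7 -1 W
7 10/39 3/10 -3/20 -17/390 8 -1 S
final 8 0 E

n=0: pose=(8,0,E); sL=8/27, sR=24/89; mL=-12/89, mR=64/2403; mL+mR=-260/2403 → advance -1; mR−mL=388/2403 → turn +1·90°
n=1: pose=(7,0,N); sL=20/51, sR=12/37; mL=-6/37, mR=128/1887; mL+mR=-178/1887 → advance -1; mR−mL=434/1887 → turn +1·90°
n=2: pose=(7,-1,W); sL=40/123, sR=24/65; mL=-12/65, mR=-352/7995; mL+mR=-1828/7995 → advance -1; mR−mL=1124/7995 → turn +1·90°
n=3: pose=(8,-1,S); sL=10/39, sR=3/10; mL=-3/20, mR=-17/390; mL+mR=-151/780 → advance -1; mR−mL=83/780 → turn +1·90°
n=4: pose=(8,0,E); sL=8/27, sR=24/89; mL=-12/89, mR=64/2403; mL+mR=-260/2403 → advance -1; mR−mL=388/2403 → turn +1·90°
n=5: pose=(7,0,N); sL=20/51, sR=12/37; mL=-6/37, mR=128/1887; mL+mR=-178/1887 → advance -1; mR−mL=434/1887 → turn +1·90°
n=6: pose=(7,-1,W); sL=40/123, sR=24/65; mL=-12/65, mR=-352/7995; mL+mR=-1828/7995 → advance -1; mR−mL=1124/7995 → turn +1·90°
n=7: pose=(8,-1,S); sL=10/39, sR=3/10; mL=-3/20, mR=-17/390; mL+mR=-151/780 → advance -1; mR−mL=83/780 → turn +1·90°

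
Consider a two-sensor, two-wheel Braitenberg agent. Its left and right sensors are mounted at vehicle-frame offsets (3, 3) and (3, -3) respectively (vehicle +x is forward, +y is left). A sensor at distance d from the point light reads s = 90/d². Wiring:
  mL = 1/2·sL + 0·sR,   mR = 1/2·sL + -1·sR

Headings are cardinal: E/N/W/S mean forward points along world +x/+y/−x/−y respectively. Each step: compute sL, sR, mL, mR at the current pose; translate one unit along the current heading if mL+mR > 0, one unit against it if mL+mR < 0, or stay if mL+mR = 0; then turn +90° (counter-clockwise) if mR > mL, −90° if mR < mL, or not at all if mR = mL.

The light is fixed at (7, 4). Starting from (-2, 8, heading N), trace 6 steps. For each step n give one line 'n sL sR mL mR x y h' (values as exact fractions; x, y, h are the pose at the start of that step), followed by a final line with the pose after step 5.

0 90/193 18/17 45/193 -2709/3281 -2 8 N
1 5/4 5/2 5/8 -15/8 -2 7 E
2 90/49 90/169 45/49 3195/8281 -3 7 S
3 9/17 45/97 9/34 -657/3298 -3 6 W
4 90/221 90/89 45/221 -15885/19669 -4 6 N
5 9/8 45/34 9/16 -207/272 -4 5 E
final -5 5 S

n=0: pose=(-2,8,N); sL=90/193, sR=18/17; mL=45/193, mR=-2709/3281; mL+mR=-1944/3281 → advance -1; mR−mL=-18/17 → turn -1·90°
n=1: pose=(-2,7,E); sL=5/4, sR=5/2; mL=5/8, mR=-15/8; mL+mR=-5/4 → advance -1; mR−mL=-5/2 → turn -1·90°
n=2: pose=(-3,7,S); sL=90/49, sR=90/169; mL=45/49, mR=3195/8281; mL+mR=10800/8281 → advance +1; mR−mL=-90/169 → turn -1·90°
n=3: pose=(-3,6,W); sL=9/17, sR=45/97; mL=9/34, mR=-657/3298; mL+mR=108/1649 → advance +1; mR−mL=-45/97 → turn -1·90°
n=4: pose=(-4,6,N); sL=90/221, sR=90/89; mL=45/221, mR=-15885/19669; mL+mR=-11880/19669 → advance -1; mR−mL=-90/89 → turn -1·90°
n=5: pose=(-4,5,E); sL=9/8, sR=45/34; mL=9/16, mR=-207/272; mL+mR=-27/136 → advance -1; mR−mL=-45/34 → turn -1·90°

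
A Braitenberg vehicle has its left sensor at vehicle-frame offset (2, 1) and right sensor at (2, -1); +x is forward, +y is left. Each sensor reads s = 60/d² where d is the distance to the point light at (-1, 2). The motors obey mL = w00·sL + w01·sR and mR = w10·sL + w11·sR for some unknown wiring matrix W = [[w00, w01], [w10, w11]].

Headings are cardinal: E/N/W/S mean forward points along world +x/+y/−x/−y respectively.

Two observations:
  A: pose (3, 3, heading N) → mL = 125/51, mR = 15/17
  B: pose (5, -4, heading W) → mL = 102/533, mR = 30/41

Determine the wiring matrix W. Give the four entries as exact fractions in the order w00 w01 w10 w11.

obs A: pose=(3,3,N) → sL=10/3, sR=30/17, mL=125/51, mR=15/17
obs B: pose=(5,-4,W) → sL=12/13, sR=60/41, mL=102/533, mR=30/41
sensor matrix S = [[10/3, 30/17], [12/13, 60/41]]; det S = 29440/9061
solve [mL_A; mL_B] = S·[w00; w01] and [mR_A; mR_B] = S·[w10; w11]:
  w00 = 1, w01 = -1/2, w10 = 0, w11 = 1/2

1 -1/2 0 1/2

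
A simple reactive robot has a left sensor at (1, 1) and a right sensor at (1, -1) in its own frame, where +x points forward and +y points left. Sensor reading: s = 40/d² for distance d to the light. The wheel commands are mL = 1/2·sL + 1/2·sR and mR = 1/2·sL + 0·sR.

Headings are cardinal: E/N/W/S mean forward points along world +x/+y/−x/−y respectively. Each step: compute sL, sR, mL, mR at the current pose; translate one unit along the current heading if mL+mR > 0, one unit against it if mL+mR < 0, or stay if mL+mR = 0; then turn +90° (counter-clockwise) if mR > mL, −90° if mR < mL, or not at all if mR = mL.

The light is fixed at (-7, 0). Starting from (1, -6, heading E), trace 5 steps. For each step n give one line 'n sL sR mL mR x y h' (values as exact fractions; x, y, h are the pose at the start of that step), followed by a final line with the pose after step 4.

n=0: pose=(1,-6,E); sL=20/53, sR=4/13; mL=236/689, mR=10/53; mL+mR=366/689 → advance +1; mR−mL=-2/13 → turn -1·90°
n=1: pose=(2,-6,S); sL=40/149, sR=40/113; mL=5240/16837, mR=20/149; mL+mR=7500/16837 → advance +1; mR−mL=-20/113 → turn -1·90°
n=2: pose=(2,-7,W); sL=5/16, sR=2/5; mL=57/160, mR=5/32; mL+mR=41/80 → advance +1; mR−mL=-1/5 → turn -1·90°
n=3: pose=(1,-7,N); sL=8/17, sR=40/117; mL=808/1989, mR=4/17; mL+mR=1276/1989 → advance +1; mR−mL=-20/117 → turn -1·90°
n=4: pose=(1,-6,E); sL=20/53, sR=4/13; mL=236/689, mR=10/53; mL+mR=366/689 → advance +1; mR−mL=-2/13 → turn -1·90°

0 20/53 4/13 236/689 10/53 1 -6 E
1 40/149 40/113 5240/16837 20/149 2 -6 S
2 5/16 2/5 57/160 5/32 2 -7 W
3 8/17 40/117 808/1989 4/17 1 -7 N
4 20/53 4/13 236/689 10/53 1 -6 E
final 2 -6 S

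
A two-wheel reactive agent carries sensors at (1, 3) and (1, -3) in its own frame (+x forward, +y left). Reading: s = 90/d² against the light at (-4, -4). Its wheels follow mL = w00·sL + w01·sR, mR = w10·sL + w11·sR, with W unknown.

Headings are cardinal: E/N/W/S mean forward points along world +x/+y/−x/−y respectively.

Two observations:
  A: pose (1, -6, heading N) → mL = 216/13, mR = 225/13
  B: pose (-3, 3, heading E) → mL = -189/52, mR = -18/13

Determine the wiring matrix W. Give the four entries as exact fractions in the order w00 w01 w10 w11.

obs A: pose=(1,-6,N) → sL=18, sR=18/13, mL=216/13, mR=225/13
obs B: pose=(-3,3,E) → sL=45/52, sR=9/2, mL=-189/52, mR=-18/13
sensor matrix S = [[18, 18/13], [45/52, 9/2]]; det S = 26973/338
solve [mL_A; mL_B] = S·[w00; w01] and [mR_A; mR_B] = S·[w10; w11]:
  w00 = 1, w01 = -1, w10 = 1, w11 = -1/2

1 -1 1 -1/2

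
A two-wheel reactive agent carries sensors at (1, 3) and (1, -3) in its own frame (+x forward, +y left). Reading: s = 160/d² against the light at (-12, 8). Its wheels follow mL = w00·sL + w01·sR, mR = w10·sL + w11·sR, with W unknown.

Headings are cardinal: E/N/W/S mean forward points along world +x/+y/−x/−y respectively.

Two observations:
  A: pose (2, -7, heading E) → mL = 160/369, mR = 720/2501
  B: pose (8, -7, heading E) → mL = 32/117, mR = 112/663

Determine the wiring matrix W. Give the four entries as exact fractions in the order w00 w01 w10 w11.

obs A: pose=(2,-7,E) → sL=160/369, sR=160/549, mL=160/369, mR=720/2501
obs B: pose=(8,-7,E) → sL=32/117, sR=32/153, mL=32/117, mR=112/663
sensor matrix S = [[160/369, 160/549], [32/117, 32/153]]; det S = 163840/14923467
solve [mL_A; mL_B] = S·[w00; w01] and [mR_A; mR_B] = S·[w10; w11]:
  w00 = 1, w01 = 0, w10 = 1, w11 = -1/2

1 0 1 -1/2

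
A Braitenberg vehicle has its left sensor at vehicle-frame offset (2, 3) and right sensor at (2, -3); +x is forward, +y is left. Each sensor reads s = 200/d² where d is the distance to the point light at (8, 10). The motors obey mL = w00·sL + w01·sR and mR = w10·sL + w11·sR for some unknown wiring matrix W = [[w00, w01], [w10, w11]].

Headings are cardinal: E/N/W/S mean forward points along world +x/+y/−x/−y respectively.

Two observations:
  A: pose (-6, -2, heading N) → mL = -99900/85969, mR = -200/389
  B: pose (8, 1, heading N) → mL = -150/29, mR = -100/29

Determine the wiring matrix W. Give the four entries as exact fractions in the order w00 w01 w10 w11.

-1/2 -1 -1 0

obs A: pose=(-6,-2,N) → sL=200/389, sR=200/221, mL=-99900/85969, mR=-200/389
obs B: pose=(8,1,N) → sL=100/29, sR=100/29, mL=-150/29, mR=-100/29
sensor matrix S = [[200/389, 200/221], [100/29, 100/29]]; det S = -3360000/2493101
solve [mL_A; mL_B] = S·[w00; w01] and [mR_A; mR_B] = S·[w10; w11]:
  w00 = -1/2, w01 = -1, w10 = -1, w11 = 0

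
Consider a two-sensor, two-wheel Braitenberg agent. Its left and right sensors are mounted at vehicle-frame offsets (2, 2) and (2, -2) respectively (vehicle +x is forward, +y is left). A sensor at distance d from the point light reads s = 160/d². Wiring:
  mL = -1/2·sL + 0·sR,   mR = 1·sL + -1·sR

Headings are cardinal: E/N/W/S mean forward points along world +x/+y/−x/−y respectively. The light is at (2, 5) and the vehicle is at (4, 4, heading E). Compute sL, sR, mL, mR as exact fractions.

160/17 32/5 -80/17 256/85

left sensor world pos  = (6, 6); dL² = 17
right sensor world pos = (6, 2); dR² = 25
sL = 160/17 = 160/17
sR = 160/25 = 32/5
mL = -1/2·sL + 0·sR = -80/17
mR = 1·sL + -1·sR = 256/85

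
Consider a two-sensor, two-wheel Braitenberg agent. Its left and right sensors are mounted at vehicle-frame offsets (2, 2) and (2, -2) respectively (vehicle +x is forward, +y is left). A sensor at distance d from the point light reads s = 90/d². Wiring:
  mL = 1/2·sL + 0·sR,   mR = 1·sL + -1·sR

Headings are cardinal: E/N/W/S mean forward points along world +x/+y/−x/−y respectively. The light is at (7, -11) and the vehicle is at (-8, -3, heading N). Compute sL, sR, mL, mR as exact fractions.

90/389 90/269 45/389 -10800/104641

left sensor world pos  = (-10, -1); dL² = 389
right sensor world pos = (-6, -1); dR² = 269
sL = 90/389 = 90/389
sR = 90/269 = 90/269
mL = 1/2·sL + 0·sR = 45/389
mR = 1·sL + -1·sR = -10800/104641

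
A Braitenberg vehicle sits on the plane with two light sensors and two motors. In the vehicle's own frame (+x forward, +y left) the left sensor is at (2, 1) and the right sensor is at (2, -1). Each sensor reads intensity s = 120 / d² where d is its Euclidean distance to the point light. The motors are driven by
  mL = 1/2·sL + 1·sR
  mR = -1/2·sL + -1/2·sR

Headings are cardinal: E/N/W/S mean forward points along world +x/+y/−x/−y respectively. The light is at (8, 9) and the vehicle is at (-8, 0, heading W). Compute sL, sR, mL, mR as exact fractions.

left sensor world pos  = (-10, -1); dL² = 424
right sensor world pos = (-10, 1); dR² = 388
sL = 120/424 = 15/53
sR = 120/388 = 30/97
mL = 1/2·sL + 1·sR = 4635/10282
mR = -1/2·sL + -1/2·sR = -3045/10282

15/53 30/97 4635/10282 -3045/10282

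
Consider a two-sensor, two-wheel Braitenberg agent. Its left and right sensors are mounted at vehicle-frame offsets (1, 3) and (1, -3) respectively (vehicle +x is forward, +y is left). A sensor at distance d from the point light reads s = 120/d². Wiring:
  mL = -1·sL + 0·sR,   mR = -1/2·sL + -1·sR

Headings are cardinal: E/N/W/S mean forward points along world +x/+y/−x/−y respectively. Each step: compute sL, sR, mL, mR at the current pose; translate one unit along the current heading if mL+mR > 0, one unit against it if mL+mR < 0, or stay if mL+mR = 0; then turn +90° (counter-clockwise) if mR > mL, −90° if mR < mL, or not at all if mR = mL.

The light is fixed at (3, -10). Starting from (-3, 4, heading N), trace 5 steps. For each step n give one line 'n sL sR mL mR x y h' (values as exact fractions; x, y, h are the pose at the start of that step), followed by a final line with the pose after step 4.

0 20/51 20/39 -20/51 -470/663 -3 4 N
1 120/281 24/25 -120/281 -8244/7025 -3 3 E
2 3/4 30/61 -3/4 -423/488 -4 3 S
3 24/37 120/353 -24/37 -8676/13061 -4 4 W
4 20/51 20/39 -20/51 -470/663 -3 4 N
final -3 3 E

n=0: pose=(-3,4,N); sL=20/51, sR=20/39; mL=-20/51, mR=-470/663; mL+mR=-730/663 → advance -1; mR−mL=-70/221 → turn -1·90°
n=1: pose=(-3,3,E); sL=120/281, sR=24/25; mL=-120/281, mR=-8244/7025; mL+mR=-11244/7025 → advance -1; mR−mL=-5244/7025 → turn -1·90°
n=2: pose=(-4,3,S); sL=3/4, sR=30/61; mL=-3/4, mR=-423/488; mL+mR=-789/488 → advance -1; mR−mL=-57/488 → turn -1·90°
n=3: pose=(-4,4,W); sL=24/37, sR=120/353; mL=-24/37, mR=-8676/13061; mL+mR=-17148/13061 → advance -1; mR−mL=-204/13061 → turn -1·90°
n=4: pose=(-3,4,N); sL=20/51, sR=20/39; mL=-20/51, mR=-470/663; mL+mR=-730/663 → advance -1; mR−mL=-70/221 → turn -1·90°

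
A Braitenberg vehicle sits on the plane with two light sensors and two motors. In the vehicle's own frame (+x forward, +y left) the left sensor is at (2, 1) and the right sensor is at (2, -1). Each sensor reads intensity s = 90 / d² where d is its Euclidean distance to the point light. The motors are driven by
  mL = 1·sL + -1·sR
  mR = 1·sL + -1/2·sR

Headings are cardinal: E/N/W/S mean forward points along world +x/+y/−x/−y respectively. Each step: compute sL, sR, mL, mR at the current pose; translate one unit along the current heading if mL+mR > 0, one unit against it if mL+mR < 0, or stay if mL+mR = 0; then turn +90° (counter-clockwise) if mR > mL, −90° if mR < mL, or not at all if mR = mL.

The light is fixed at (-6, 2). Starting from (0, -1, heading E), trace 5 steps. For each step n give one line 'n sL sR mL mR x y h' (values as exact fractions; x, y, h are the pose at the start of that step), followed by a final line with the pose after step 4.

n=0: pose=(0,-1,E); sL=45/34, sR=9/8; mL=27/136, mR=207/272; mL+mR=261/272 → advance +1; mR−mL=9/16 → turn +1·90°
n=1: pose=(1,-1,N); sL=90/37, sR=18/13; mL=504/481, mR=837/481; mL+mR=1341/481 → advance +1; mR−mL=9/13 → turn +1·90°
n=2: pose=(1,0,W); sL=45/17, sR=45/13; mL=-180/221, mR=405/442; mL+mR=45/442 → advance +1; mR−mL=45/26 → turn +1·90°
n=3: pose=(0,0,S); sL=18/13, sR=90/41; mL=-432/533, mR=153/533; mL+mR=-279/533 → advance -1; mR−mL=45/41 → turn +1·90°
n=4: pose=(0,1,E); sL=45/32, sR=45/34; mL=45/544, mR=405/544; mL+mR=225/272 → advance +1; mR−mL=45/68 → turn +1·90°

0 45/34 9/8 27/136 207/272 0 -1 E
1 90/37 18/13 504/481 837/481 1 -1 N
2 45/17 45/13 -180/221 405/442 1 0 W
3 18/13 90/41 -432/533 153/533 0 0 S
4 45/32 45/34 45/544 405/544 0 1 E
final 1 1 N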